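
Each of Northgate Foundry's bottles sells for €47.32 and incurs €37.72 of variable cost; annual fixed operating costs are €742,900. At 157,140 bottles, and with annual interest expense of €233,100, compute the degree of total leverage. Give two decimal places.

Total contribution margin = 157,140 × €9.60 = €1,508,544.00.
Subtracting fixed costs: EBIT = €1,508,544.00 − €742,900 = €765,644.00. Interest = €233,100.00, so EBIT − I = €532,544.00.
Degree of total leverage = total CM / (EBIT − interest) = €1,508,544.00 / €532,544.00 = 2.8327.

2.83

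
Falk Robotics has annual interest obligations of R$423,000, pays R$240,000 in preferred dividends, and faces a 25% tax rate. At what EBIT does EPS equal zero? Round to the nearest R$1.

R$743,000

Preferred dividends are paid after tax, so their pre-tax equivalent is R$240,000 ÷ (1 − 0.25) = R$320,000.00.
Financial break-even EBIT = interest + D_p ÷ (1 − t) = R$423,000 + R$320,000.00 = R$743,000.00.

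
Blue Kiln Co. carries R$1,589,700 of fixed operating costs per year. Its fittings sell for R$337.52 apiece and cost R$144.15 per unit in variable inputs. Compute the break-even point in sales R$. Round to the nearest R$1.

CM per unit = R$337.52 − R$144.15 = R$193.37; CM ratio = R$193.37 / R$337.52 = 0.5729.
Break-even sales = FC ÷ CM ratio = R$1,589,700 × R$337.52 / R$193.37 = R$2,774,761.

R$2,774,761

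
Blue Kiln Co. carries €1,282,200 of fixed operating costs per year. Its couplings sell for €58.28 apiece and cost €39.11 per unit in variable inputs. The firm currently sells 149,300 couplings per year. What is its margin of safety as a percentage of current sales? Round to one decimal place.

55.2%

Unit CM = price − variable cost = €58.28 − €39.11 = €19.17. Break-even units = €1,282,200 ÷ €19.17 = 66,885.76; break-even revenue = 66,885.76 × €58.28 = €3,898,102.03.
Current sales = 149,300 × €58.28 = €8,701,204.00.
Margin of safety = (€8,701,204.00 − €3,898,102.03) ÷ €8,701,204.00 = 55.2%.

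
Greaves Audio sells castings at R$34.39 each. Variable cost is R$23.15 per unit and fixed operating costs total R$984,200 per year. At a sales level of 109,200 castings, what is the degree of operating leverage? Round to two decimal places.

Total contribution margin = 109,200 × R$11.24 = R$1,227,408.00.
EBIT = R$1,227,408.00 − R$984,200 = R$243,208.00.
So DOL = total CM / EBIT = R$1,227,408.00 / R$243,208.00 = 5.0467.

5.05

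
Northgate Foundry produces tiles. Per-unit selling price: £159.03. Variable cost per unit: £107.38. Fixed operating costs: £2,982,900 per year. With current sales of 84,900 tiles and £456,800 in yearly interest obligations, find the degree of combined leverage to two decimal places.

4.64

Total contribution margin = 84,900 × £51.65 = £4,385,085.00.
EBIT = £4,385,085.00 − £2,982,900 = £1,402,185.00. Interest = £456,800.00, so EBIT − I = £945,385.00.
Degree of total leverage = total CM / (EBIT − interest) = £4,385,085.00 / £945,385.00 = 4.6384.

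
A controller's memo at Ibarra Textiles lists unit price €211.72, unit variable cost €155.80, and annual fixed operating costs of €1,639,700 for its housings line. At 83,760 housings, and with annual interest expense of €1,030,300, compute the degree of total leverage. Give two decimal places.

2.33

At 83,760 units, contribution = 83,760 × €55.92 = €4,683,859.20.
Operating income = contribution − fixed costs = €4,683,859.20 − €1,639,700 = €3,044,159.20. Interest = €1,030,300.00.
DOL = €4,683,859.20 ÷ €3,044,159.20 = 1.5386; DFL = €3,044,159.20 ÷ €2,013,859.20 = 1.5116.
Combined leverage = 1.5386 × 1.5116 = 2.3257.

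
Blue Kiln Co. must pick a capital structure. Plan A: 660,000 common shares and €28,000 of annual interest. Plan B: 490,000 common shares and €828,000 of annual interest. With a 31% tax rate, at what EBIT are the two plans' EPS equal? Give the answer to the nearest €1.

At indifference, (EBIT − 28,000)(1 − t)/660,000 = (EBIT − 828,000)(1 − t)/490,000.
The (1 − t) factor cancels: (EBIT − 28,000) × 490,000 = (EBIT − 828,000) × 660,000.
EBIT × (660,000 − 490,000) = 828,000 × 660,000 − 28,000 × 490,000 = 532,760,000,000, so EBIT = 532,760,000,000 ÷ 170,000 = 3,133,882.35.

€3,133,882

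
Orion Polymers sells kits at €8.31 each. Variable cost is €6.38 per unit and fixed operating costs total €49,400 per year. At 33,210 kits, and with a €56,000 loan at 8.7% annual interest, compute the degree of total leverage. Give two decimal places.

At 33,210 units, contribution = 33,210 × €1.93 = €64,095.30.
Subtracting fixed costs: EBIT = €64,095.30 − €49,400 = €14,695.30. Interest = €4,872.00, so EBIT − I = €9,823.30.
Degree of total leverage = total CM / (EBIT − interest) = €64,095.30 / €9,823.30 = 6.5248.

6.52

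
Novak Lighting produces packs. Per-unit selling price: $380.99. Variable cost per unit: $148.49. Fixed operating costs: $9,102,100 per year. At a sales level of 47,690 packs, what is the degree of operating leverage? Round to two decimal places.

Total contribution margin = 47,690 × $232.50 = $11,087,925.00.
Subtracting fixed costs: EBIT = $11,087,925.00 − $9,102,100 = $1,985,825.00.
So DOL = total CM / EBIT = $11,087,925.00 / $1,985,825.00 = 5.5835.

5.58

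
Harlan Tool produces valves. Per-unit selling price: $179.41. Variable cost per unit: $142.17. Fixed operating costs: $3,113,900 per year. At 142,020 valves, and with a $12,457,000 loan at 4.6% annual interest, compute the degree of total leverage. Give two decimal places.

Total contribution margin = 142,020 × $37.24 = $5,288,824.80.
Operating income = contribution − fixed costs = $5,288,824.80 − $3,113,900 = $2,174,924.80. Interest = $573,022.00, so EBIT − I = $1,601,902.80.
Degree of total leverage = total CM / (EBIT − interest) = $5,288,824.80 / $1,601,902.80 = 3.3016.

3.30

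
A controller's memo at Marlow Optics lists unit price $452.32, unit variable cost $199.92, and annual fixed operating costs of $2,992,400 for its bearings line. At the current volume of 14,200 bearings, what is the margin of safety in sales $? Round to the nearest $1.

Contribution margin per unit = $452.32 − $199.92 = $252.40. Break-even units = $2,992,400 ÷ $252.40 = 11,855.78; break-even revenue = 11,855.78 × $452.32 = $5,362,608.43.
Actual sales revenue = 14,200 × $452.32 = $6,422,944.00.
Margin of safety = $6,422,944.00 − $5,362,608.43 = $1,060,336.

$1,060,336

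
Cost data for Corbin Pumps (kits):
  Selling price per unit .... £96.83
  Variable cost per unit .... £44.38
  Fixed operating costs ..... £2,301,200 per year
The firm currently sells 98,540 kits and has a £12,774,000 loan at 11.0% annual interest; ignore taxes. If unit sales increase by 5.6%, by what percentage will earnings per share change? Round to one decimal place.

+19.8%

At 98,540 units, contribution = 98,540 × £52.45 = £5,168,423.00.
Subtracting fixed costs: EBIT = £5,168,423.00 − £2,301,200 = £2,867,223.00.
Interest = £1,405,140.00, so EBIT − I = £1,462,083.00.
Degree of combined leverage = contribution ÷ (EBIT − I) = £5,168,423.00 ÷ £1,462,083.00 = 3.5350.
EPS therefore changes by 3.5350 × (+5.6%) = +19.8%.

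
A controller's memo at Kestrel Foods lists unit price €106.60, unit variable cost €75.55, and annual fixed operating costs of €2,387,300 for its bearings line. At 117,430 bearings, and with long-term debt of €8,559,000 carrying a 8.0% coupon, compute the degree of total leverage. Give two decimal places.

Contribution at this volume is 117,430 × €31.05 = €3,646,201.50.
Subtracting fixed costs: EBIT = €3,646,201.50 − €2,387,300 = €1,258,901.50. Interest = €684,720.00.
DOL = €3,646,201.50 ÷ €1,258,901.50 = 2.8963; DFL = €1,258,901.50 ÷ €574,181.50 = 2.1925.
DCL = DOL × DFL = 2.8963 × 2.1925 = 6.3501.

6.35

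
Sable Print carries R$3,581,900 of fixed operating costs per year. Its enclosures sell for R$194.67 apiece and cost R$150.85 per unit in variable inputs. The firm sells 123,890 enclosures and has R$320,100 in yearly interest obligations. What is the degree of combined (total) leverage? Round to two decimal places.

Total contribution margin = 123,890 × R$43.82 = R$5,428,859.80.
EBIT = R$5,428,859.80 − R$3,581,900 = R$1,846,959.80. Interest = R$320,100.00, so EBIT − I = R$1,526,859.80.
DCL = contribution ÷ (EBIT − I) = R$5,428,859.80 ÷ R$1,526,859.80 = 3.5556.

3.56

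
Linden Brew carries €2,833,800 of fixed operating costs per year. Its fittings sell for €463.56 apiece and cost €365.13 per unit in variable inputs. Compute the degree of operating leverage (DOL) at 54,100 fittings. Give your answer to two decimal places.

At 54,100 units, contribution = 54,100 × €98.43 = €5,325,063.00.
Operating income = contribution − fixed costs = €5,325,063.00 − €2,833,800 = €2,491,263.00.
So DOL = total CM / EBIT = €5,325,063.00 / €2,491,263.00 = 2.1375.

2.14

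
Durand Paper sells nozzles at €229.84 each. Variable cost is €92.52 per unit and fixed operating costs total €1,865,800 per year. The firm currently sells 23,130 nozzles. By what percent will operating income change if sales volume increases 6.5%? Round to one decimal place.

+15.8%

Total contribution margin = 23,130 × €137.32 = €3,176,211.60.
Subtracting fixed costs: EBIT = €3,176,211.60 − €1,865,800 = €1,310,411.60.
Degree of operating leverage = €3,176,211.60 / €1,310,411.60 = 2.4238.
Operating income changes by 2.4238 × +6.5% = +15.8%.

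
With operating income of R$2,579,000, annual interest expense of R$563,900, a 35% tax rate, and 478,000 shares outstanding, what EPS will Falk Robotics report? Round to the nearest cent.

Pre-tax income = R$2,579,000 − R$563,900.00 = R$2,015,100.00.
After tax at 35%: net income = R$2,015,100.00 × 0.65 = R$1,309,815.00.
Per share: R$1,309,815.00 / 478,000 shares = R$2.74.

R$2.74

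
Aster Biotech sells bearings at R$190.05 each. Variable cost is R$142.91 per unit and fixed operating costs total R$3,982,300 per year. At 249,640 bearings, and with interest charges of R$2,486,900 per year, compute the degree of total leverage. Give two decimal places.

2.22

Contribution at this volume is 249,640 × R$47.14 = R$11,768,029.60.
Operating income = contribution − fixed costs = R$11,768,029.60 − R$3,982,300 = R$7,785,729.60. Interest = R$2,486,900.00, so EBIT − I = R$5,298,829.60.
DCL = contribution ÷ (EBIT − I) = R$11,768,029.60 ÷ R$5,298,829.60 = 2.2209.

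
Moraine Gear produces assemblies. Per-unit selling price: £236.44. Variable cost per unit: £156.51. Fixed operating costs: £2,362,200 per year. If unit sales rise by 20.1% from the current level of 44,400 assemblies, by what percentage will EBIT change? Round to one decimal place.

+60.1%

Total contribution margin = 44,400 × £79.93 = £3,548,892.00.
EBIT = £3,548,892.00 − £2,362,200 = £1,186,692.00.
So DOL = total CM / EBIT = £3,548,892.00 / £1,186,692.00 = 2.9906.
%ΔEBIT = DOL × %ΔSales = 2.9906 × +20.1% = +60.1%.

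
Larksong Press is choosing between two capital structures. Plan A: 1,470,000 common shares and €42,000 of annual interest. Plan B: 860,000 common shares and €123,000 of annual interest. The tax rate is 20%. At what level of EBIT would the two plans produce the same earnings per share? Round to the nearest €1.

At indifference, (EBIT − 42,000)(1 − t)/1,470,000 = (EBIT − 123,000)(1 − t)/860,000.
The (1 − t) factor cancels: (EBIT − 42,000) × 860,000 = (EBIT − 123,000) × 1,470,000.
EBIT × (1,470,000 − 860,000) = 123,000 × 1,470,000 − 42,000 × 860,000 = 144,690,000,000, so EBIT = 144,690,000,000 ÷ 610,000 = 237,196.72.

€237,197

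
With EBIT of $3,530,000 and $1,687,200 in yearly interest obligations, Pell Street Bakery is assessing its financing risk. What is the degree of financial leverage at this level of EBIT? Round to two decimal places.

1.92

Annual interest charges come to $1,687,200.00.
Degree of financial leverage = EBIT / (EBIT − interest) = $3,530,000 / $1,842,800.00 = 1.9156.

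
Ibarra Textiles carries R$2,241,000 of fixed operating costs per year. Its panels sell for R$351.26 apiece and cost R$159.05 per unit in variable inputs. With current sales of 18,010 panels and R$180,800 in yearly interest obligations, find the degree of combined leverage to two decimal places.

3.33

Total contribution margin = 18,010 × R$192.21 = R$3,461,702.10.
EBIT = R$3,461,702.10 − R$2,241,000 = R$1,220,702.10. Interest = R$180,800.00.
DOL = R$3,461,702.10 ÷ R$1,220,702.10 = 2.8358; DFL = R$1,220,702.10 ÷ R$1,039,902.10 = 1.1739.
DCL = DOL × DFL = 2.8358 × 1.1739 = 3.3289.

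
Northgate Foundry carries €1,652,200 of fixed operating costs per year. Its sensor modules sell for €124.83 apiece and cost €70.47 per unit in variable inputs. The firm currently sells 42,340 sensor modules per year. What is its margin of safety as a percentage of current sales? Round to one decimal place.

Contribution margin per unit = €124.83 − €70.47 = €54.36. Break-even units = €1,652,200 ÷ €54.36 = 30,393.67; break-even revenue = 30,393.67 × €124.83 = €3,794,042.05.
Actual sales revenue = 42,340 × €124.83 = €5,285,302.20.
Margin of safety = (€5,285,302.20 − €3,794,042.05) ÷ €5,285,302.20 = 28.2%.

28.2%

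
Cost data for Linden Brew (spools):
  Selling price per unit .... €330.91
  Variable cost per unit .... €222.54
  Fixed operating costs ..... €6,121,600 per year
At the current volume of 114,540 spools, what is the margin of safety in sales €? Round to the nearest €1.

€19,210,001

Each unit contributes €330.91 − €222.54 = €108.37. Break-even units = €6,121,600 ÷ €108.37 = 56,487.96; break-even revenue = 56,487.96 × €330.91 = €18,692,430.16.
Actual sales revenue = 114,540 × €330.91 = €37,902,431.40.
Margin of safety = €37,902,431.40 − €18,692,430.16 = €19,210,001.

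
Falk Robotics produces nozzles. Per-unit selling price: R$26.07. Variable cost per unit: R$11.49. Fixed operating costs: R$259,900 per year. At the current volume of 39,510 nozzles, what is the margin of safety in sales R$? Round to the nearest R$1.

Unit CM = price − variable cost = R$26.07 − R$11.49 = R$14.58. Break-even units = R$259,900 ÷ R$14.58 = 17,825.79; break-even revenue = 17,825.79 × R$26.07 = R$464,718.31.
Current sales = 39,510 × R$26.07 = R$1,030,025.70.
Margin of safety = R$1,030,025.70 − R$464,718.31 = R$565,307.

R$565,307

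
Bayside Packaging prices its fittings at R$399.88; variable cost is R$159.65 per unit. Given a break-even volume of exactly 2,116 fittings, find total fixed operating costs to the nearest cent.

Unit CM = price − variable cost = R$399.88 − R$159.65 = R$240.23.
Fixed costs = break-even units × CM = 2,116 × R$240.23 = R$508,326.68.

R$508,326.68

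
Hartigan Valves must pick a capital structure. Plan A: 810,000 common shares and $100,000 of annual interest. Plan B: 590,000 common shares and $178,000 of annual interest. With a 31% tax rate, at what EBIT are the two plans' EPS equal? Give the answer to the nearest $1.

Set EPS_A = EPS_B: (EBIT − $100,000)(1 − 0.31) ÷ 810,000 = (EBIT − $178,000)(1 − 0.31) ÷ 590,000.
Cancelling (1 − t) and cross-multiplying: 590,000·(EBIT − 100,000) = 810,000·(EBIT − 178,000).
Solving, EBIT = (178,000·810,000 − 100,000·590,000) / (810,000 − 590,000) = 85,180,000,000 / 220,000 = 387,181.82.

$387,182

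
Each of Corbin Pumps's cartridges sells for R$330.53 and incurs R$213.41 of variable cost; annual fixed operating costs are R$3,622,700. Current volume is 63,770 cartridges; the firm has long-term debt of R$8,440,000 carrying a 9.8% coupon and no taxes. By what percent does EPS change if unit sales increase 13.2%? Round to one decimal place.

At 63,770 units, contribution = 63,770 × R$117.12 = R$7,468,742.40.
Subtracting fixed costs: EBIT = R$7,468,742.40 − R$3,622,700 = R$3,846,042.40.
After interest of R$827,120.00, pre-tax earnings = R$3,018,922.40.
Degree of combined leverage = contribution ÷ (EBIT − I) = R$7,468,742.40 ÷ R$3,018,922.40 = 2.4740.
%ΔEPS = DCL × %ΔSales = 2.4740 × +13.2% = +32.7%.

+32.7%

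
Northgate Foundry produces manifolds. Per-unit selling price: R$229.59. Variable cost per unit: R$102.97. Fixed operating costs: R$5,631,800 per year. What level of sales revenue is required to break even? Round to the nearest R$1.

R$10,211,696

CM per unit = R$229.59 − R$102.97 = R$126.62; CM ratio = R$126.62 / R$229.59 = 0.5515.
Break-even sales = FC ÷ CM ratio = R$5,631,800 × R$229.59 / R$126.62 = R$10,211,696.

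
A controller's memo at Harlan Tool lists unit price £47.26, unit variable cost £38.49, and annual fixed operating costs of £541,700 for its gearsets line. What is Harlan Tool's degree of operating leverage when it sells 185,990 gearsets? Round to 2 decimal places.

1.50

Contribution at this volume is 185,990 × £8.77 = £1,631,132.30.
EBIT = £1,631,132.30 − £541,700 = £1,089,432.30.
So DOL = total CM / EBIT = £1,631,132.30 / £1,089,432.30 = 1.4972.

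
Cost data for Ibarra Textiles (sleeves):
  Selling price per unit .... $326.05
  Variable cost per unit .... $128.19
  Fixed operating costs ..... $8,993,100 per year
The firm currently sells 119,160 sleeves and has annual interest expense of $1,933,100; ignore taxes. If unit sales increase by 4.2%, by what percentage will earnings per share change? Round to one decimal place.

+7.8%

Contribution at this volume is 119,160 × $197.86 = $23,576,997.60.
Subtracting fixed costs: EBIT = $23,576,997.60 − $8,993,100 = $14,583,897.60.
Interest = $1,933,100.00, so EBIT − I = $12,650,797.60.
DCL = total CM / (EBIT − I) = $23,576,997.60 / $12,650,797.60 = 1.8637.
EPS therefore changes by 1.8637 × (+4.2%) = +7.8%.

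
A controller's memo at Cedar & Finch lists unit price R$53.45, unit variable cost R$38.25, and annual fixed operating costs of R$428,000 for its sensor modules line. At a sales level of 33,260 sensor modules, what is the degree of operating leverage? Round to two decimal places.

6.52

Total contribution margin = 33,260 × R$15.20 = R$505,552.00.
Subtracting fixed costs: EBIT = R$505,552.00 − R$428,000 = R$77,552.00.
DOL = contribution ÷ EBIT = R$505,552.00 ÷ R$77,552.00 = 6.5189.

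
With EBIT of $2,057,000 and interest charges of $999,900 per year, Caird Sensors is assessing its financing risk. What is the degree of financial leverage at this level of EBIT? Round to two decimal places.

Annual interest charges come to $999,900.00.
DFL = EBIT ÷ (EBIT − I) = $2,057,000 ÷ ($2,057,000 − $999,900.00) = $2,057,000 ÷ $1,057,100.00 = 1.9459.

1.95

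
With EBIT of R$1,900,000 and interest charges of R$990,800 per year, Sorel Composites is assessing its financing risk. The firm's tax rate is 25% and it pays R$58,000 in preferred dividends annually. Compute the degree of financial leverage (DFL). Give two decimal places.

Interest = R$990,800.00.
Pre-tax preferred-dividend burden = R$58,000 ÷ (1 − 0.25) = R$77,333.33.
DFL = EBIT ÷ [EBIT − I − D_p/(1−t)] = R$1,900,000 ÷ [R$1,900,000 − R$990,800.00 − R$77,333.33] = R$1,900,000 ÷ R$831,866.67 = 2.2840.

2.28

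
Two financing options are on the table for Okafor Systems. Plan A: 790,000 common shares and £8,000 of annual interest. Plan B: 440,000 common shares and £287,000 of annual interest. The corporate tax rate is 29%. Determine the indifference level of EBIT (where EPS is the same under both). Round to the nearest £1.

Set EPS_A = EPS_B: (EBIT − £8,000)(1 − 0.29) ÷ 790,000 = (EBIT − £287,000)(1 − 0.29) ÷ 440,000.
The (1 − t) factor cancels: (EBIT − 8,000) × 440,000 = (EBIT − 287,000) × 790,000.
EBIT × (790,000 − 440,000) = 287,000 × 790,000 − 8,000 × 440,000 = 223,210,000,000, so EBIT = 223,210,000,000 ÷ 350,000 = 637,742.86.

£637,743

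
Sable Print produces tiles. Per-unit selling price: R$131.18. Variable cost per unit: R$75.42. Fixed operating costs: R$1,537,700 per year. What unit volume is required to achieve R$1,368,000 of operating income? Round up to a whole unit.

Contribution margin per unit = R$131.18 − R$75.42 = R$55.76.
Need Q such that Q × R$55.76 − R$1,537,700 = R$1,368,000, i.e. Q = R$2,905,700 / R$55.76 = 52,110.83 → 52,111.

52,111 tiles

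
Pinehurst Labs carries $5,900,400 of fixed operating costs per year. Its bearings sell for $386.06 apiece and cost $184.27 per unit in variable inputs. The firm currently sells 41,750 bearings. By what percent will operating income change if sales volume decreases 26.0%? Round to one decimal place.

At 41,750 units, contribution = 41,750 × $201.79 = $8,424,732.50.
EBIT = $8,424,732.50 − $5,900,400 = $2,524,332.50.
Degree of operating leverage = $8,424,732.50 / $2,524,332.50 = 3.3374.
%ΔEBIT = DOL × %ΔSales = 3.3374 × -26.0% = -86.8%.

-86.8%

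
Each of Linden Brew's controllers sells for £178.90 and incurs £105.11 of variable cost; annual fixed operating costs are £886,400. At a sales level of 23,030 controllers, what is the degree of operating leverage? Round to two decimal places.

2.09

Total contribution margin = 23,030 × £73.79 = £1,699,383.70.
Operating income = contribution − fixed costs = £1,699,383.70 − £886,400 = £812,983.70.
DOL = contribution ÷ EBIT = £1,699,383.70 ÷ £812,983.70 = 2.0903.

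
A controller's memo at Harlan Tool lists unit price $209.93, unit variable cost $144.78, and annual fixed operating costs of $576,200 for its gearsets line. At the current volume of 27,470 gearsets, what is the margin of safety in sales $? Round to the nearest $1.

$3,910,113

Each unit contributes $209.93 − $144.78 = $65.15. Break-even units = $576,200 ÷ $65.15 = 8,844.21; break-even revenue = 8,844.21 × $209.93 = $1,856,664.10.
Current sales = 27,470 × $209.93 = $5,766,777.10.
Margin of safety = $5,766,777.10 − $1,856,664.10 = $3,910,113.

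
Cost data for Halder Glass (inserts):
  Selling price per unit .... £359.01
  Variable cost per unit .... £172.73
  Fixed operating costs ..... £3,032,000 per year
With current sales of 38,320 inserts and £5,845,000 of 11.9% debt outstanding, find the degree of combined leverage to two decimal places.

2.09

Contribution at this volume is 38,320 × £186.28 = £7,138,249.60.
Subtracting fixed costs: EBIT = £7,138,249.60 − £3,032,000 = £4,106,249.60. Interest = £695,555.00.
DOL = £7,138,249.60 ÷ £4,106,249.60 = 1.7384; DFL = £4,106,249.60 ÷ £3,410,694.60 = 1.2039.
DCL = DOL × DFL = 1.7384 × 1.2039 = 2.0929.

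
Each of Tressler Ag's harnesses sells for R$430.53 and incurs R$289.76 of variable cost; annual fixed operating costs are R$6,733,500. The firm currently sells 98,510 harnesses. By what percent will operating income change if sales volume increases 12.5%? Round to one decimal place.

Total contribution margin = 98,510 × R$140.77 = R$13,867,252.70.
Operating income = contribution − fixed costs = R$13,867,252.70 − R$6,733,500 = R$7,133,752.70.
Degree of operating leverage = R$13,867,252.70 / R$7,133,752.70 = 1.9439.
So EBIT moves 1.9439 × (+12.5%) = +24.3%.

+24.3%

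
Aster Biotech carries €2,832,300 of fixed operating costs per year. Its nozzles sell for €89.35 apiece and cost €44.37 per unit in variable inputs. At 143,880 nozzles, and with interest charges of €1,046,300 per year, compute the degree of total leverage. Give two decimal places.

2.50

Total contribution margin = 143,880 × €44.98 = €6,471,722.40.
EBIT = €6,471,722.40 − €2,832,300 = €3,639,422.40. Interest = €1,046,300.00.
DOL = €6,471,722.40 ÷ €3,639,422.40 = 1.7782; DFL = €3,639,422.40 ÷ €2,593,122.40 = 1.4035.
Combined leverage = 1.7782 × 1.4035 = 2.4957.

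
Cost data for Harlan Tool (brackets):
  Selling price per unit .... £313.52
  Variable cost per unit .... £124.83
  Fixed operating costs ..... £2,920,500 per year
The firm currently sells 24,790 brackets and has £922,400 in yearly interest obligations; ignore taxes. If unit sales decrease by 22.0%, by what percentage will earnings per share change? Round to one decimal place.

Total contribution margin = 24,790 × £188.69 = £4,677,625.10.
Operating income = contribution − fixed costs = £4,677,625.10 − £2,920,500 = £1,757,125.10.
Interest = £922,400.00, so EBIT − I = £834,725.10.
Degree of combined leverage = contribution ÷ (EBIT − I) = £4,677,625.10 ÷ £834,725.10 = 5.6038.
%ΔEPS = DCL × %ΔSales = 5.6038 × -22.0% = -123.3%.

-123.3%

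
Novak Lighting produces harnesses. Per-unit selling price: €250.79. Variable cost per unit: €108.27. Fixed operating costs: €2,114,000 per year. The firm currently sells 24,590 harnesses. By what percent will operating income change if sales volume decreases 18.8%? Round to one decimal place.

-47.4%

Contribution at this volume is 24,590 × €142.52 = €3,504,566.80.
EBIT = €3,504,566.80 − €2,114,000 = €1,390,566.80.
So DOL = total CM / EBIT = €3,504,566.80 / €1,390,566.80 = 2.5202.
%ΔEBIT = DOL × %ΔSales = 2.5202 × -18.8% = -47.4%.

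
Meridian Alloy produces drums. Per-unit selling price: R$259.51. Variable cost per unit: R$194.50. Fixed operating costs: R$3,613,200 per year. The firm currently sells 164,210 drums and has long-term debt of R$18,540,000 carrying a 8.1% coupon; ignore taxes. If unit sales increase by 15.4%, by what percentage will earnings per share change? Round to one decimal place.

+29.6%

Total contribution margin = 164,210 × R$65.01 = R$10,675,292.10.
Operating income = contribution − fixed costs = R$10,675,292.10 − R$3,613,200 = R$7,062,092.10.
After interest of R$1,501,740.00, pre-tax earnings = R$5,560,352.10.
DCL = total CM / (EBIT − I) = R$10,675,292.10 / R$5,560,352.10 = 1.9199.
%ΔEPS = DCL × %ΔSales = 1.9199 × +15.4% = +29.6%.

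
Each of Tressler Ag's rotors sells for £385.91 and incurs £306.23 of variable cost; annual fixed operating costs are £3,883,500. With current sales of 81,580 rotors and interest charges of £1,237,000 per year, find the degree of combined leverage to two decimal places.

4.71

At 81,580 units, contribution = 81,580 × £79.68 = £6,500,294.40.
Operating income = contribution − fixed costs = £6,500,294.40 − £3,883,500 = £2,616,794.40. Interest = £1,237,000.00.
DOL = £6,500,294.40 ÷ £2,616,794.40 = 2.4841; DFL = £2,616,794.40 ÷ £1,379,794.40 = 1.8965.
Combined leverage = 2.4841 × 1.8965 = 4.7111.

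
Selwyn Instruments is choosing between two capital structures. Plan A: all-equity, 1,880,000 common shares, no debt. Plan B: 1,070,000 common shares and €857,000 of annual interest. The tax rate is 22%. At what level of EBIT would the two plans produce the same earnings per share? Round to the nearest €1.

At indifference, (EBIT − 0)(1 − t)/1,880,000 = (EBIT − 857,000)(1 − t)/1,070,000.
The (1 − t) factor cancels: (EBIT − 0) × 1,070,000 = (EBIT − 857,000) × 1,880,000.
Solving, EBIT = (857,000·1,880,000 − 0·1,070,000) / (1,880,000 − 1,070,000) = 1,611,160,000,000 / 810,000 = 1,989,086.42.

€1,989,086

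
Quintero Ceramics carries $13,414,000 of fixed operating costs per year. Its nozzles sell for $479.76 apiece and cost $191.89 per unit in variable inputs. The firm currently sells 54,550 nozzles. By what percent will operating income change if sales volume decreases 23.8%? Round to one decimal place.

Contribution at this volume is 54,550 × $287.87 = $15,703,308.50.
Subtracting fixed costs: EBIT = $15,703,308.50 − $13,414,000 = $2,289,308.50.
DOL = contribution ÷ EBIT = $15,703,308.50 ÷ $2,289,308.50 = 6.8594.
%ΔEBIT = DOL × %ΔSales = 6.8594 × -23.8% = -163.3%.

-163.3%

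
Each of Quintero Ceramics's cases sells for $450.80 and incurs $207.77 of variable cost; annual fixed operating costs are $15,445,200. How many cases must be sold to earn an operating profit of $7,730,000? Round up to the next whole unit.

Contribution margin per unit = $450.80 − $207.77 = $243.03.
Required volume = (fixed costs + target profit) ÷ CM = ($15,445,200 + $7,730,000) ÷ $243.03 = 95,359.42, so 95,360 cases.

95,360 cases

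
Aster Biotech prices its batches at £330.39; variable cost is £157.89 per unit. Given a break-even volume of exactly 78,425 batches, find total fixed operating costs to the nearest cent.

£13,528,312.50

Each unit contributes £330.39 − £157.89 = £172.50.
Since BE = FC / CM, FC = 78,425 × £172.50 = £13,528,312.50.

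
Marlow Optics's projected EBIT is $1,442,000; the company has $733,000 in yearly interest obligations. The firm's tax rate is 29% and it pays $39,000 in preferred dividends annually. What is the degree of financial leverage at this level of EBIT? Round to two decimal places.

Interest = $733,000.00.
Preferred dividends grossed up pre-tax: $39,000 / (1 − 0.29) = $54,929.58.
DFL = EBIT ÷ [EBIT − I − D_p/(1−t)] = $1,442,000 ÷ [$1,442,000 − $733,000.00 − $54,929.58] = $1,442,000 ÷ $654,070.42 = 2.2047.

2.20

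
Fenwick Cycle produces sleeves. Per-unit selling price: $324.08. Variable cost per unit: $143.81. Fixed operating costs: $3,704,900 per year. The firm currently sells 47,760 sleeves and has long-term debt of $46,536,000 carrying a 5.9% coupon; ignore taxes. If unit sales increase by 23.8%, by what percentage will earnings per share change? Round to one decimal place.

+94.9%

Contribution at this volume is 47,760 × $180.27 = $8,609,695.20.
Operating income = contribution − fixed costs = $8,609,695.20 − $3,704,900 = $4,904,795.20.
Interest = $2,745,624.00, so EBIT − I = $2,159,171.20.
Degree of combined leverage = contribution ÷ (EBIT − I) = $8,609,695.20 ÷ $2,159,171.20 = 3.9875.
EPS therefore changes by 3.9875 × (+23.8%) = +94.9%.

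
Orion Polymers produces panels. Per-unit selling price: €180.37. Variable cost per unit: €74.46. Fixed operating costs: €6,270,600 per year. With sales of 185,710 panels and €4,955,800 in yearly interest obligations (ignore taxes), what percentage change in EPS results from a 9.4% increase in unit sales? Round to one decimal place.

+21.9%

Total contribution margin = 185,710 × €105.91 = €19,668,546.10.
Subtracting fixed costs: EBIT = €19,668,546.10 − €6,270,600 = €13,397,946.10.
Interest = €4,955,800.00, so EBIT − I = €8,442,146.10.
DCL = total CM / (EBIT − I) = €19,668,546.10 / €8,442,146.10 = 2.3298.
%ΔEPS = DCL × %ΔSales = 2.3298 × +9.4% = +21.9%.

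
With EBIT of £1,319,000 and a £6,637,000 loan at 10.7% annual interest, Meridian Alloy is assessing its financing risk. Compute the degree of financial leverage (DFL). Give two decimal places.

2.17

Annual interest charges come to £710,159.00.
Degree of financial leverage = EBIT / (EBIT − interest) = £1,319,000 / £608,841.00 = 2.1664.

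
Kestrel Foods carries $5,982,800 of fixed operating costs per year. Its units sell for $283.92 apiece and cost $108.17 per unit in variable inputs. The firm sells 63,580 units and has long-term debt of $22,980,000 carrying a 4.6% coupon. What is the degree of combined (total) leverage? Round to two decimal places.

Contribution at this volume is 63,580 × $175.75 = $11,174,185.00.
Subtracting fixed costs: EBIT = $11,174,185.00 − $5,982,800 = $5,191,385.00. Interest = $1,057,080.00, so EBIT − I = $4,134,305.00.
Degree of total leverage = total CM / (EBIT − interest) = $11,174,185.00 / $4,134,305.00 = 2.7028.

2.70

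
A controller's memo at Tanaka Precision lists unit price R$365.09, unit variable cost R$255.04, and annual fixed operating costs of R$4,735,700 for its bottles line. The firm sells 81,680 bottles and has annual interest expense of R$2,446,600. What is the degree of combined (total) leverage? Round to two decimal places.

4.98

Contribution at this volume is 81,680 × R$110.05 = R$8,988,884.00.
EBIT = R$8,988,884.00 − R$4,735,700 = R$4,253,184.00. Interest = R$2,446,600.00, so EBIT − I = R$1,806,584.00.
Degree of total leverage = total CM / (EBIT − interest) = R$8,988,884.00 / R$1,806,584.00 = 4.9756.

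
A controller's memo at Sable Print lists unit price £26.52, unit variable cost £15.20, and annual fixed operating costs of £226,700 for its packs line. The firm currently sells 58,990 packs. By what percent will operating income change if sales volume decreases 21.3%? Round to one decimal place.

Total contribution margin = 58,990 × £11.32 = £667,766.80.
Operating income = contribution − fixed costs = £667,766.80 − £226,700 = £441,066.80.
Degree of operating leverage = £667,766.80 / £441,066.80 = 1.5140.
So EBIT moves 1.5140 × (-21.3%) = -32.2%.

-32.2%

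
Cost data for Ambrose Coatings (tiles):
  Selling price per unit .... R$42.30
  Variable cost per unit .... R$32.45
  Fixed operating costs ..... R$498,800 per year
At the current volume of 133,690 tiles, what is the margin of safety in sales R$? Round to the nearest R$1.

Each unit contributes R$42.30 − R$32.45 = R$9.85. Break-even units = R$498,800 ÷ R$9.85 = 50,639.59; break-even revenue = 50,639.59 × R$42.30 = R$2,142,054.82.
Actual sales revenue = 133,690 × R$42.30 = R$5,655,087.00.
Margin of safety = R$5,655,087.00 − R$2,142,054.82 = R$3,513,032.

R$3,513,032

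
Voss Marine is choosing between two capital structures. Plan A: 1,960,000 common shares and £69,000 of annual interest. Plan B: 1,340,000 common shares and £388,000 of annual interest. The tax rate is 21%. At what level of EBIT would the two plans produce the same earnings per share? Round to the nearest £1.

£1,077,452

At indifference, (EBIT − 69,000)(1 − t)/1,960,000 = (EBIT − 388,000)(1 − t)/1,340,000.
Cancelling (1 − t) and cross-multiplying: 1,340,000·(EBIT − 69,000) = 1,960,000·(EBIT − 388,000).
EBIT × (1,960,000 − 1,340,000) = 388,000 × 1,960,000 − 69,000 × 1,340,000 = 668,020,000,000, so EBIT = 668,020,000,000 ÷ 620,000 = 1,077,451.61.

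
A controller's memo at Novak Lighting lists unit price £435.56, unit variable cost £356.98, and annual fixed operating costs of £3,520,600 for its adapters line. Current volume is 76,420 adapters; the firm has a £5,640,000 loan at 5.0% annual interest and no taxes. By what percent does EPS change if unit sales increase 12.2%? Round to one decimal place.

+33.3%

At 76,420 units, contribution = 76,420 × £78.58 = £6,005,083.60.
Subtracting fixed costs: EBIT = £6,005,083.60 − £3,520,600 = £2,484,483.60.
Interest = £282,000.00, so EBIT − I = £2,202,483.60.
DCL = total CM / (EBIT − I) = £6,005,083.60 / £2,202,483.60 = 2.7265.
EPS therefore changes by 2.7265 × (+12.2%) = +33.3%.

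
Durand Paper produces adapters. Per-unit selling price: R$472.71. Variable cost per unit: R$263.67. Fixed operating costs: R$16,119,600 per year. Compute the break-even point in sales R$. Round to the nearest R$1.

R$36,451,857

Contribution margin per unit = R$472.71 − R$263.67 = R$209.04, a CM ratio of R$209.04 ÷ R$472.71 = 0.4422.
Break-even revenue = fixed costs × price ÷ CM = R$16,119,600 × R$472.71 ÷ R$209.04 = R$36,451,857.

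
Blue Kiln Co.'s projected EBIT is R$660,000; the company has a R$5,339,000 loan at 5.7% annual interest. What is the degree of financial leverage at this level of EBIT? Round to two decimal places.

Annual interest charges come to R$304,323.00.
Degree of financial leverage = EBIT / (EBIT − interest) = R$660,000 / R$355,677.00 = 1.8556.

1.86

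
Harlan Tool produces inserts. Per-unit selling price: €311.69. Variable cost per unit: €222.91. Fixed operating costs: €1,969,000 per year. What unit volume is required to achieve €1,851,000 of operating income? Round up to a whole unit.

Each unit contributes €311.69 − €222.91 = €88.78.
Required volume = (fixed costs + target profit) ÷ CM = (€1,969,000 + €1,851,000) ÷ €88.78 = 43,027.71, so 43,028 inserts.

43,028 inserts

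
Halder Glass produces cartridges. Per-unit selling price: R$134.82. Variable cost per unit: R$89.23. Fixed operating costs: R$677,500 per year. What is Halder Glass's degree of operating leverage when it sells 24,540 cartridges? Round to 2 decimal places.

2.54

Total contribution margin = 24,540 × R$45.59 = R$1,118,778.60.
Subtracting fixed costs: EBIT = R$1,118,778.60 − R$677,500 = R$441,278.60.
So DOL = total CM / EBIT = R$1,118,778.60 / R$441,278.60 = 2.5353.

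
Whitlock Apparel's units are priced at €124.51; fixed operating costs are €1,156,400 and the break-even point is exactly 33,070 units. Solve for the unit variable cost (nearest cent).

€89.54

At break-even, FC = Q × (P − VC), so P − VC = €1,156,400 ÷ 33,070 = €34.9682.
Hence VC = price − CM = €124.51 − €34.9682 = €89.54.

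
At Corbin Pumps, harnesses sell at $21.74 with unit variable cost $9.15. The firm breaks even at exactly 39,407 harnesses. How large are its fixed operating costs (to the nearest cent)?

$496,134.13

Contribution margin per unit = $21.74 − $9.15 = $12.59.
Since BE = FC / CM, FC = 39,407 × $12.59 = $496,134.13.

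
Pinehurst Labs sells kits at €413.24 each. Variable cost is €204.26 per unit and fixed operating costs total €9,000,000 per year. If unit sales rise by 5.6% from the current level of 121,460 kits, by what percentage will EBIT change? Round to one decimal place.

Total contribution margin = 121,460 × €208.98 = €25,382,710.80.
EBIT = €25,382,710.80 − €9,000,000 = €16,382,710.80.
Degree of operating leverage = €25,382,710.80 / €16,382,710.80 = 1.5494.
So EBIT moves 1.5494 × (+5.6%) = +8.7%.

+8.7%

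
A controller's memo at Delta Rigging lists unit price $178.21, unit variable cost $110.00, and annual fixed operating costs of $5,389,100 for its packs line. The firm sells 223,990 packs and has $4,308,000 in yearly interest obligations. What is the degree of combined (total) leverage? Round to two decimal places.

2.74

At 223,990 units, contribution = 223,990 × $68.21 = $15,278,357.90.
Subtracting fixed costs: EBIT = $15,278,357.90 − $5,389,100 = $9,889,257.90. Interest = $4,308,000.00, so EBIT − I = $5,581,257.90.
DCL = contribution ÷ (EBIT − I) = $15,278,357.90 ÷ $5,581,257.90 = 2.7374.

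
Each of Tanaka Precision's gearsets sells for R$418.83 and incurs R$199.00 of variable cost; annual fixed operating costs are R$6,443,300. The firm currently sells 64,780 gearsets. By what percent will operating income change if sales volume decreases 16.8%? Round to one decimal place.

At 64,780 units, contribution = 64,780 × R$219.83 = R$14,240,587.40.
Operating income = contribution − fixed costs = R$14,240,587.40 − R$6,443,300 = R$7,797,287.40.
Degree of operating leverage = R$14,240,587.40 / R$7,797,287.40 = 1.8264.
So EBIT moves 1.8264 × (-16.8%) = -30.7%.

-30.7%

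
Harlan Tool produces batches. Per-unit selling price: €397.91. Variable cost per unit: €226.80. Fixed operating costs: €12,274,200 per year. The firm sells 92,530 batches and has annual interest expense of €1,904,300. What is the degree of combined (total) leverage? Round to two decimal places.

9.57

Contribution at this volume is 92,530 × €171.11 = €15,832,808.30.
Subtracting fixed costs: EBIT = €15,832,808.30 − €12,274,200 = €3,558,608.30. Interest = €1,904,300.00.
DOL = €15,832,808.30 ÷ €3,558,608.30 = 4.4492; DFL = €3,558,608.30 ÷ €1,654,308.30 = 2.1511.
Combined leverage = 4.4492 × 2.1511 = 9.5707.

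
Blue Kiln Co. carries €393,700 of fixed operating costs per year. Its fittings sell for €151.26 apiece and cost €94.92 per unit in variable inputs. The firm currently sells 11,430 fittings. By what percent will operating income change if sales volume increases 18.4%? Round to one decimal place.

+47.3%

At 11,430 units, contribution = 11,430 × €56.34 = €643,966.20.
Subtracting fixed costs: EBIT = €643,966.20 − €393,700 = €250,266.20.
DOL = contribution ÷ EBIT = €643,966.20 ÷ €250,266.20 = 2.5731.
Operating income changes by 2.5731 × +18.4% = +47.3%.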